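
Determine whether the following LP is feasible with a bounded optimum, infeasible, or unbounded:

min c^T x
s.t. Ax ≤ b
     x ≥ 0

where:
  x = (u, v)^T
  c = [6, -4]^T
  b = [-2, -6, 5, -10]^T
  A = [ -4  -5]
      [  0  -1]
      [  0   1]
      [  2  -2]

Infeasible (no feasible solution exists)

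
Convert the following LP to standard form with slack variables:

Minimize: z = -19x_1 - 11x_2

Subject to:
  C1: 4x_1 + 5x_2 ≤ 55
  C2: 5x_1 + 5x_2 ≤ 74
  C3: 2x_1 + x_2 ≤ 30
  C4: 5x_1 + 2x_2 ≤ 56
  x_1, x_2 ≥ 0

min z = -19x_1 - 11x_2

s.t.
  4x_1 + 5x_2 + s1 = 55
  5x_1 + 5x_2 + s2 = 74
  2x_1 + x_2 + s3 = 30
  5x_1 + 2x_2 + s4 = 56
  x_1, x_2, s1, s2, s3, s4 ≥ 0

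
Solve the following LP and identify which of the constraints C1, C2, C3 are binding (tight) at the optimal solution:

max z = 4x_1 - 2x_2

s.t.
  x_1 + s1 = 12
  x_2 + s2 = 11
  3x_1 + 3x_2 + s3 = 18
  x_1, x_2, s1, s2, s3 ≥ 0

At x_1 = 6, x_2 = 0, compute slack b - a·x for each constraint:
  C1: 12 − 6 = 6  (slack)
  C2: 11 − 0 = 11  (slack)
  C3: 18 − 18 = 0  (binding)

Optimal: x_1 = 6, x_2 = 0
Binding: C3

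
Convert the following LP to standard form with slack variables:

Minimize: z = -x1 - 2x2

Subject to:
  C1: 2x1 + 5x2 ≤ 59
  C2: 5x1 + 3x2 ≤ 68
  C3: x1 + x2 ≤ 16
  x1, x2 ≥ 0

min z = -x1 - 2x2

s.t.
  2x1 + 5x2 + s1 = 59
  5x1 + 3x2 + s2 = 68
  x1 + x2 + s3 = 16
  x1, x2, s1, s2, s3 ≥ 0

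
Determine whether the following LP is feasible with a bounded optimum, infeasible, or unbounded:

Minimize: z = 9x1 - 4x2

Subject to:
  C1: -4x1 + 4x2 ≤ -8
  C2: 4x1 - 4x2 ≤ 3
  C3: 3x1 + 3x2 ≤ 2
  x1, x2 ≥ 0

Infeasible (no feasible solution exists)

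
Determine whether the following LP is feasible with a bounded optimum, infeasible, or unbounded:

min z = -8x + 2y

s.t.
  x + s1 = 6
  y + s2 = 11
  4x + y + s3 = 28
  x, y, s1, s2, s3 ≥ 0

Feasible with a bounded optimal solution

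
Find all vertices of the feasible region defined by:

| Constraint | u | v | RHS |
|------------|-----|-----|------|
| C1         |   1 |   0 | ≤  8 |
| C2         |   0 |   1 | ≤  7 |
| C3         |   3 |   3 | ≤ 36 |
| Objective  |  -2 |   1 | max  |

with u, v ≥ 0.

(0, 0), (8, 0), (8, 4), (5, 7), (0, 7)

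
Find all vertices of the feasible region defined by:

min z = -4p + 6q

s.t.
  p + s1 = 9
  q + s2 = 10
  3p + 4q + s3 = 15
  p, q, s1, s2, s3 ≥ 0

(0, 0), (5, 0), (0, 3.75)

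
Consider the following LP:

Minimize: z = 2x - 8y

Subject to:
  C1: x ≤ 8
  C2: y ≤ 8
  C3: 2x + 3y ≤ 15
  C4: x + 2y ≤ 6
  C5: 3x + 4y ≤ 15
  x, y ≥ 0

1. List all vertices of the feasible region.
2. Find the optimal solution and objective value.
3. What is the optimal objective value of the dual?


1. (0, 0), (5, 0), (3, 1.5), (0, 3)
2. x = 0, y = 3, z = -24
3. -24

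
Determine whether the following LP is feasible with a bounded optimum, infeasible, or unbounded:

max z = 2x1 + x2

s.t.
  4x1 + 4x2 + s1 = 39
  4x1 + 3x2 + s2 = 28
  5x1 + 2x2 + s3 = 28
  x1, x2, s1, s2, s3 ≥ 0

Feasible with a bounded optimal solution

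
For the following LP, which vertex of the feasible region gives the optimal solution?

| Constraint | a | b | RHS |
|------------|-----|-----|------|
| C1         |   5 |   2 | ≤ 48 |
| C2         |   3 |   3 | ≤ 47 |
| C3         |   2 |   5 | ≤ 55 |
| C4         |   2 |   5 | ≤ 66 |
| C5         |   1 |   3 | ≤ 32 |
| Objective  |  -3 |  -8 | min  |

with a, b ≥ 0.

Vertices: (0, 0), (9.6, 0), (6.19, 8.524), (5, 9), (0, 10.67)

Evaluate the objective at each vertex of the feasible region:
  z(0, 0) = 0
  z(9.6, 0) = -28.8
  z(6.19, 8.524) = -86.76
  z(5, 9) = -87  ←
  z(0, 10.67) = -85.33
The minimum is at a = 5, b = 9.

(5, 9)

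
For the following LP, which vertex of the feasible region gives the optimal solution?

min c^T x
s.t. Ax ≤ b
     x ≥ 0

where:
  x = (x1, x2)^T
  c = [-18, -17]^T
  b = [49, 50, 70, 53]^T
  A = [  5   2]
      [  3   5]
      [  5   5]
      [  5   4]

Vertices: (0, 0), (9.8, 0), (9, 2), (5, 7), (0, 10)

Evaluate the objective at each vertex of the feasible region:
  z(0, 0) = 0
  z(9.8, 0) = -176.4
  z(9, 2) = -196
  z(5, 7) = -209  ←
  z(0, 10) = -170
The minimum is at x1 = 5, x2 = 7.

(5, 7)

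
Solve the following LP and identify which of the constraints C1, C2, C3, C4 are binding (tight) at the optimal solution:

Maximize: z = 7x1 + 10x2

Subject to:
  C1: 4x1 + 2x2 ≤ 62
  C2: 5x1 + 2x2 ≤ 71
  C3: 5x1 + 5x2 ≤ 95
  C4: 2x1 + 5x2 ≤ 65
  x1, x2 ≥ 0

At x1 = 10, x2 = 9, compute slack b - a·x for each constraint:
  C1: 62 − 58 = 4  (slack)
  C2: 71 − 68 = 3  (slack)
  C3: 95 − 95 = 0  (binding)
  C4: 65 − 65 = 0  (binding)

Optimal: x1 = 10, x2 = 9
Binding: C3, C4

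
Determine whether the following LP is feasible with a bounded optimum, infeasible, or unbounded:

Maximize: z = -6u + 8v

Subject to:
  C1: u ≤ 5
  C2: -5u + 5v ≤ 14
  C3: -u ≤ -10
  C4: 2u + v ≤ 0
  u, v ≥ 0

Infeasible (no feasible solution exists)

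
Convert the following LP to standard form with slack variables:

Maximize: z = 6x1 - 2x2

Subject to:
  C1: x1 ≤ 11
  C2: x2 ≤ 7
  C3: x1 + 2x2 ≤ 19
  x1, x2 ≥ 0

max z = 6x1 - 2x2

s.t.
  x1 + s1 = 11
  x2 + s2 = 7
  x1 + 2x2 + s3 = 19
  x1, x2, s1, s2, s3 ≥ 0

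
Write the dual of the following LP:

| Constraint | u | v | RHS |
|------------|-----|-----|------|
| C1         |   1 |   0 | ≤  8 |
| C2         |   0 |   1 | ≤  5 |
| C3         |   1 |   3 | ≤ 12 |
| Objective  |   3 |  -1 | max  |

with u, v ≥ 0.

Primal max cᵀx s.t. Ax ≤ b, x ≥ 0  →  Dual min bᵀy s.t. Aᵀy ≥ c, y ≥ 0.

Minimize: z = 8y1 + 5y2 + 12y3

Subject to:
  y1 + y3 ≥ 3
  y2 + 3y3 ≥ -1
  y1, y2, y3 ≥ 0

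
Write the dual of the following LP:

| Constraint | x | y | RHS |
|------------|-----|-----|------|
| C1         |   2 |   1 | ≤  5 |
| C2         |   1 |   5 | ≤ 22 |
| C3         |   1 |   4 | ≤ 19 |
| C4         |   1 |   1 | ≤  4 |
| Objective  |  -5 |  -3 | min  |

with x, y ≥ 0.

Primal min cᵀx s.t. Ax ≤ b, x ≥ 0  →  Dual max −bᵀy s.t. Aᵀy ≥ −c, y ≥ 0.

Maximize: z = -5y1 - 22y2 - 19y3 - 4y4

Subject to:
  2y1 + y2 + y3 + y4 ≥ 5
  y1 + 5y2 + 4y3 + y4 ≥ 3
  y1, y2, y3, y4 ≥ 0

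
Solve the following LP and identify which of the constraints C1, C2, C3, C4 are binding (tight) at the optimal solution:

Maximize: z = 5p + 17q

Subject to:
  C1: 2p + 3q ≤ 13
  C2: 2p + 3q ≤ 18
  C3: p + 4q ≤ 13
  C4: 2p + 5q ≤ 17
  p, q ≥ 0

At p = 1, q = 3, compute slack b - a·x for each constraint:
  C1: 13 − 11 = 2  (slack)
  C2: 18 − 11 = 7  (slack)
  C3: 13 − 13 = 0  (binding)
  C4: 17 − 17 = 0  (binding)

Optimal: p = 1, q = 3
Binding: C3, C4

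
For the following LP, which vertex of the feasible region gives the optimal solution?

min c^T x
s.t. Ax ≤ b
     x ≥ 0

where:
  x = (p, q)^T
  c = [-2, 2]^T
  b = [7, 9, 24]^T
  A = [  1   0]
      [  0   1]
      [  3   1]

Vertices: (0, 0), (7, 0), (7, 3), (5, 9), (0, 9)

Evaluate the objective at each vertex of the feasible region:
  z(0, 0) = 0
  z(7, 0) = -14  ←
  z(7, 3) = -8
  z(5, 9) = 8
  z(0, 9) = 18
The minimum is at p = 7, q = 0.

(7, 0)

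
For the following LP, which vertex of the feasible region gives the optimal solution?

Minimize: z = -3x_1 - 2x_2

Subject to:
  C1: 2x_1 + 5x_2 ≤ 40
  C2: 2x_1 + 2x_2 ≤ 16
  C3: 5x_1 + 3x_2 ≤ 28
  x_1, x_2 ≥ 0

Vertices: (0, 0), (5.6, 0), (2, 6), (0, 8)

Evaluate the objective at each vertex of the feasible region:
  z(0, 0) = 0
  z(5.6, 0) = -16.8
  z(2, 6) = -18  ←
  z(0, 8) = -16
The minimum is at x_1 = 2, x_2 = 6.

(2, 6)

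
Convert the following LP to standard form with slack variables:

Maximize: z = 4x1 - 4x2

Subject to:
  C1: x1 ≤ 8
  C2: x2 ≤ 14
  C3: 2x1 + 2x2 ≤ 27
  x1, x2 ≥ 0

max z = 4x1 - 4x2

s.t.
  x1 + s1 = 8
  x2 + s2 = 14
  2x1 + 2x2 + s3 = 27
  x1, x2, s1, s2, s3 ≥ 0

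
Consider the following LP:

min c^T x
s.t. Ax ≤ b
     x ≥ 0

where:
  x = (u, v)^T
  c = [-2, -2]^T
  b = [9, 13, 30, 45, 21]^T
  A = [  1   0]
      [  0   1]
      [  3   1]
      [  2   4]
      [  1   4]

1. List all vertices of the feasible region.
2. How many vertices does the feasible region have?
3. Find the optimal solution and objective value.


1. (0, 0), (9, 0), (9, 3), (0, 5.25)
2. 4
3. u = 9, v = 3, z = -24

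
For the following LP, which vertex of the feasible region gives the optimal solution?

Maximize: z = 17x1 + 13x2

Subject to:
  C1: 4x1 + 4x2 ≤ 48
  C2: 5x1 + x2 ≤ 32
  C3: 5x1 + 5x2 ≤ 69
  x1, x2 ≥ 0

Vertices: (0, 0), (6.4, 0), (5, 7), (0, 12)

Evaluate the objective at each vertex of the feasible region:
  z(0, 0) = 0
  z(6.4, 0) = 108.8
  z(5, 7) = 176  ←
  z(0, 12) = 156
The maximum is at x1 = 5, x2 = 7.

(5, 7)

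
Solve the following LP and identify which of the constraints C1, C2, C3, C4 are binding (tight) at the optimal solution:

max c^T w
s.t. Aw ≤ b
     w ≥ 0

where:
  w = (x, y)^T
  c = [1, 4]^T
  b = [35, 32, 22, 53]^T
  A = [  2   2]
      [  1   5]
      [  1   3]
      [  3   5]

At x = 7, y = 5, compute slack b - a·x for each constraint:
  C1: 35 − 24 = 11  (slack)
  C2: 32 − 32 = 0  (binding)
  C3: 22 − 22 = 0  (binding)
  C4: 53 − 46 = 7  (slack)

Optimal: x = 7, y = 5
Binding: C2, C3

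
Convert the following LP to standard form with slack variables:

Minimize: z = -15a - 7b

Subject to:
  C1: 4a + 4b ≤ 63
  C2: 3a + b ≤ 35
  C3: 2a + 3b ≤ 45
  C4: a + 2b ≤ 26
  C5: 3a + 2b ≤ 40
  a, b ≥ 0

min z = -15a - 7b

s.t.
  4a + 4b + s1 = 63
  3a + b + s2 = 35
  2a + 3b + s3 = 45
  a + 2b + s4 = 26
  3a + 2b + s5 = 40
  a, b, s1, s2, s3, s4, s5 ≥ 0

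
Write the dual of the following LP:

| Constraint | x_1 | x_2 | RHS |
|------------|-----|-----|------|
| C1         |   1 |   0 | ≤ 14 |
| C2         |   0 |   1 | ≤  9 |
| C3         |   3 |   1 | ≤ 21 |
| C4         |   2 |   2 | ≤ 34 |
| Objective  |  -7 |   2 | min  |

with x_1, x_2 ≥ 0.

Primal min cᵀx s.t. Ax ≤ b, x ≥ 0  →  Dual max −bᵀy s.t. Aᵀy ≥ −c, y ≥ 0.

Maximize: z = -14y1 - 9y2 - 21y3 - 34y4

Subject to:
  y1 + 3y3 + 2y4 ≥ 7
  y2 + y3 + 2y4 ≥ -2
  y1, y2, y3, y4 ≥ 0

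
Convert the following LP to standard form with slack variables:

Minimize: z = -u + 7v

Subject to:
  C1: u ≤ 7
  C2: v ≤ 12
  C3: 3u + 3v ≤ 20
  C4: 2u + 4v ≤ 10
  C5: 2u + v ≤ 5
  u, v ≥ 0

min z = -u + 7v

s.t.
  u + s1 = 7
  v + s2 = 12
  3u + 3v + s3 = 20
  2u + 4v + s4 = 10
  2u + v + s5 = 5
  u, v, s1, s2, s3, s4, s5 ≥ 0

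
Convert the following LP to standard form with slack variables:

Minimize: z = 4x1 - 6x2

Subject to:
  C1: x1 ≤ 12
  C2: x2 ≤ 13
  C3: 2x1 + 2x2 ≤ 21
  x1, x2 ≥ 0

min z = 4x1 - 6x2

s.t.
  x1 + s1 = 12
  x2 + s2 = 13
  2x1 + 2x2 + s3 = 21
  x1, x2, s1, s2, s3 ≥ 0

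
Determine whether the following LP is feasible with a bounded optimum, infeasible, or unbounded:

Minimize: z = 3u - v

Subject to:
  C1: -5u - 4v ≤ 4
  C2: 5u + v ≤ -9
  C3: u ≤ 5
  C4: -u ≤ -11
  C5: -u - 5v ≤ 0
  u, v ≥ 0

Infeasible (no feasible solution exists)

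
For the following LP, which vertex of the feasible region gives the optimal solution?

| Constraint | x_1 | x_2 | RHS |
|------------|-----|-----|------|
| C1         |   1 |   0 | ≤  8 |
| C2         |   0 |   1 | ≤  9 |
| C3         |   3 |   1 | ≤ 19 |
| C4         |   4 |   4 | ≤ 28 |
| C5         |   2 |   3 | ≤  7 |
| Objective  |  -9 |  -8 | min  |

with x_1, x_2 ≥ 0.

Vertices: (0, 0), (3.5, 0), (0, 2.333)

Evaluate the objective at each vertex of the feasible region:
  z(0, 0) = 0
  z(3.5, 0) = -31.5  ←
  z(0, 2.333) = -18.67
The minimum is at x_1 = 3.5, x_2 = 0.

(3.5, 0)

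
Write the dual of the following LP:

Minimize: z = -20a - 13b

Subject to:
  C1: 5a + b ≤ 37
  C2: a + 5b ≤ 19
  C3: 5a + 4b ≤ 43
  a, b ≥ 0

Primal min cᵀx s.t. Ax ≤ b, x ≥ 0  →  Dual max −bᵀy s.t. Aᵀy ≥ −c, y ≥ 0.

Maximize: z = -37y1 - 19y2 - 43y3

Subject to:
  5y1 + y2 + 5y3 ≥ 20
  y1 + 5y2 + 4y3 ≥ 13
  y1, y2, y3 ≥ 0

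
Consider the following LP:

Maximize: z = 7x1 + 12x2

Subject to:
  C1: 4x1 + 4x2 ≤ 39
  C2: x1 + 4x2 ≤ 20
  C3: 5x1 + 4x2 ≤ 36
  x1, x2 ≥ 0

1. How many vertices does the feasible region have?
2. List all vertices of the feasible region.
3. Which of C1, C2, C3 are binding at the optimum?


1. 4
2. (0, 0), (7.2, 0), (4, 4), (0, 5)
3. C2, C3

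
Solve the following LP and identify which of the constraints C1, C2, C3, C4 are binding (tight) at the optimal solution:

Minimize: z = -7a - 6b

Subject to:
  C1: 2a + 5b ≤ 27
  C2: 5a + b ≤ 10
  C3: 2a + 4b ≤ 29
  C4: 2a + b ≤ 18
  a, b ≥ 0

At a = 1, b = 5, compute slack b - a·x for each constraint:
  C1: 27 − 27 = 0  (binding)
  C2: 10 − 10 = 0  (binding)
  C3: 29 − 22 = 7  (slack)
  C4: 18 − 7 = 11  (slack)

Optimal: a = 1, b = 5
Binding: C1, C2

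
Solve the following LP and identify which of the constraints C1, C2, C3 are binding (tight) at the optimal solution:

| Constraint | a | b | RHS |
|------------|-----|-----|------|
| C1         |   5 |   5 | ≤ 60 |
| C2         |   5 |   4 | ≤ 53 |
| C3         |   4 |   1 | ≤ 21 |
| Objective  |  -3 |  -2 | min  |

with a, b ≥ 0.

At a = 3, b = 9, compute slack b - a·x for each constraint:
  C1: 60 − 60 = 0  (binding)
  C2: 53 − 51 = 2  (slack)
  C3: 21 − 21 = 0  (binding)

Optimal: a = 3, b = 9
Binding: C1, C3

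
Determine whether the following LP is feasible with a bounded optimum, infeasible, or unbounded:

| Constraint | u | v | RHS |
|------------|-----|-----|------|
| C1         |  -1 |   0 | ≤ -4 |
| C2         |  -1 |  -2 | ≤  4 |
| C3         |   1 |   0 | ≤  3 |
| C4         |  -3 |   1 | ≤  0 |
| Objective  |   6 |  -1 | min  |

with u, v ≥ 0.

Infeasible (no feasible solution exists)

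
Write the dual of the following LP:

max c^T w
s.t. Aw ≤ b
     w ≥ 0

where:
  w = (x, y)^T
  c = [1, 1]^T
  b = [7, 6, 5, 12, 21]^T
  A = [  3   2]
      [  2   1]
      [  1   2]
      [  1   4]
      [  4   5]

Primal max cᵀx s.t. Ax ≤ b, x ≥ 0  →  Dual min bᵀy s.t. Aᵀy ≥ c, y ≥ 0.

Minimize: z = 7y1 + 6y2 + 5y3 + 12y4 + 21y5

Subject to:
  3y1 + 2y2 + y3 + y4 + 4y5 ≥ 1
  2y1 + y2 + 2y3 + 4y4 + 5y5 ≥ 1
  y1, y2, y3, y4, y5 ≥ 0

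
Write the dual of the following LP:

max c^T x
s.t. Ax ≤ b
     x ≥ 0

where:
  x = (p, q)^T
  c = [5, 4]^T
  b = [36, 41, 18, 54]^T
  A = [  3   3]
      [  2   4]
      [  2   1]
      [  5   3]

Primal max cᵀx s.t. Ax ≤ b, x ≥ 0  →  Dual min bᵀy s.t. Aᵀy ≥ c, y ≥ 0.

Minimize: z = 36y1 + 41y2 + 18y3 + 54y4

Subject to:
  3y1 + 2y2 + 2y3 + 5y4 ≥ 5
  3y1 + 4y2 + y3 + 3y4 ≥ 4
  y1, y2, y3, y4 ≥ 0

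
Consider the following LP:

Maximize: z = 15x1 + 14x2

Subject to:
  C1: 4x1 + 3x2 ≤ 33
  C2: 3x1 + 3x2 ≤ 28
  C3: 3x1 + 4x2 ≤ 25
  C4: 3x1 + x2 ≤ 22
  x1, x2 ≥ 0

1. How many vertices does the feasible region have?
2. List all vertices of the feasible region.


1. 4
2. (0, 0), (7.333, 0), (7, 1), (0, 6.25)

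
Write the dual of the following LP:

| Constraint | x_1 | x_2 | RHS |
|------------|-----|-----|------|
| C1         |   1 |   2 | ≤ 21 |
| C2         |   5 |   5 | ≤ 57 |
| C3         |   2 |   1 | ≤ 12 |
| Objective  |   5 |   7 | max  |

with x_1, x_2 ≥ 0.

Primal max cᵀx s.t. Ax ≤ b, x ≥ 0  →  Dual min bᵀy s.t. Aᵀy ≥ c, y ≥ 0.

Minimize: z = 21y1 + 57y2 + 12y3

Subject to:
  y1 + 5y2 + 2y3 ≥ 5
  2y1 + 5y2 + y3 ≥ 7
  y1, y2, y3 ≥ 0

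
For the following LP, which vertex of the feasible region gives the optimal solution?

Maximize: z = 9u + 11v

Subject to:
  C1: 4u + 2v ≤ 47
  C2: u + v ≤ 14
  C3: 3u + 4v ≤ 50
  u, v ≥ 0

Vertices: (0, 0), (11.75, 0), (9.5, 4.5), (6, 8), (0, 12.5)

Evaluate the objective at each vertex of the feasible region:
  z(0, 0) = 0
  z(11.75, 0) = 105.8
  z(9.5, 4.5) = 135
  z(6, 8) = 142  ←
  z(0, 12.5) = 137.5
The maximum is at u = 6, v = 8.

(6, 8)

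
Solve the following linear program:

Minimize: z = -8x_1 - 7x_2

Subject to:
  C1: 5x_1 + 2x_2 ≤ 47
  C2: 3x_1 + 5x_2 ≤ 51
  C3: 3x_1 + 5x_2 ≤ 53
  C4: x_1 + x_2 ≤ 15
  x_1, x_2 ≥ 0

Evaluate the objective at each vertex of the feasible region:
  z(0, 0) = 0
  z(9.4, 0) = -75.2
  z(7, 6) = -98  ←
  z(0, 10.2) = -71.4
The minimum is at x_1 = 7, x_2 = 6.

x_1 = 7, x_2 = 6, z = -98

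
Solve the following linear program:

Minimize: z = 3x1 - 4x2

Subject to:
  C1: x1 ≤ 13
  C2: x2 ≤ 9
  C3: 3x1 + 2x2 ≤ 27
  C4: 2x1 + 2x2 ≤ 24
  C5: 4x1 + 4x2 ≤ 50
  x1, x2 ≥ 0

Evaluate the objective at each vertex of the feasible region:
  z(0, 0) = 0
  z(9, 0) = 27
  z(3, 9) = -27
  z(0, 9) = -36  ←
The minimum is at x1 = 0, x2 = 9.

x1 = 0, x2 = 9, z = -36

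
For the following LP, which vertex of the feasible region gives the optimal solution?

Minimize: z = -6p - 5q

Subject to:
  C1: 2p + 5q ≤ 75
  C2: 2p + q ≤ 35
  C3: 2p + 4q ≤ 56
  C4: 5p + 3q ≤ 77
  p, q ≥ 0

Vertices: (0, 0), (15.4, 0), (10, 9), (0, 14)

Evaluate the objective at each vertex of the feasible region:
  z(0, 0) = 0
  z(15.4, 0) = -92.4
  z(10, 9) = -105  ←
  z(0, 14) = -70
The minimum is at p = 10, q = 9.

(10, 9)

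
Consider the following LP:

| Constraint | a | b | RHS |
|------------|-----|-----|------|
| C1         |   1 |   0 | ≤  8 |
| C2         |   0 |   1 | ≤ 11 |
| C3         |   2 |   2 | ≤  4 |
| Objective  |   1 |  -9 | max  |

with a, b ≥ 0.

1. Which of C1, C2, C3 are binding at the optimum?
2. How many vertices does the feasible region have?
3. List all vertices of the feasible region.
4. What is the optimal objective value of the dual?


1. C3
2. 3
3. (0, 0), (2, 0), (0, 2)
4. 2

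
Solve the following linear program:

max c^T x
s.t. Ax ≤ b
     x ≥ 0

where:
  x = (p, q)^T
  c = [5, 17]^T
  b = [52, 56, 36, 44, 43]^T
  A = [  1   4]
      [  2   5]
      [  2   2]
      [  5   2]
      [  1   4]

Evaluate the objective at each vertex of the feasible region:
  z(0, 0) = 0
  z(8.8, 0) = 44
  z(5.143, 9.143) = 181.1
  z(3, 10) = 185  ←
  z(0, 10.75) = 182.8
The maximum is at p = 3, q = 10.

p = 3, q = 10, z = 185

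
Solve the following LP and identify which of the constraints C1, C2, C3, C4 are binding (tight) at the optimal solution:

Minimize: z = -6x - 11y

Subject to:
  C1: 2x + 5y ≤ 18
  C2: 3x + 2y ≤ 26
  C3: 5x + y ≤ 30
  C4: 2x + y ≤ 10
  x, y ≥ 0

At x = 4, y = 2, compute slack b - a·x for each constraint:
  C1: 18 − 18 = 0  (binding)
  C2: 26 − 16 = 10  (slack)
  C3: 30 − 22 = 8  (slack)
  C4: 10 − 10 = 0  (binding)

Optimal: x = 4, y = 2
Binding: C1, C4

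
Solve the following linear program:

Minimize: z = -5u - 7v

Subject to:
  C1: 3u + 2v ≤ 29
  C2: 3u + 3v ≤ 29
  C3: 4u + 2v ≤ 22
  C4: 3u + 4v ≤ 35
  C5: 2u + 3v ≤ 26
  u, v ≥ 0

Evaluate the objective at each vertex of the feasible region:
  z(0, 0) = 0
  z(5.5, 0) = -27.5
  z(1.8, 7.4) = -60.8
  z(1, 8) = -61  ←
  z(0, 8.667) = -60.67
The minimum is at u = 1, v = 8.

u = 1, v = 8, z = -61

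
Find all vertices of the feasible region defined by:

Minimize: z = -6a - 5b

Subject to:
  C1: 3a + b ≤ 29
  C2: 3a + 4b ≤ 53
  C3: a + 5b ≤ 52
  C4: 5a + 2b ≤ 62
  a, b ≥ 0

(0, 0), (9.667, 0), (7, 8), (5.182, 9.364), (0, 10.4)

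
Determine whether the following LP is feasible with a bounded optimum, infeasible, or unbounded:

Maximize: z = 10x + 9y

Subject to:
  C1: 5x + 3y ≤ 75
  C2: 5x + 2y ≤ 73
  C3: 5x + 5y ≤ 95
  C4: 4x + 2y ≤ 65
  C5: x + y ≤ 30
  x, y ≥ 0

Feasible with a bounded optimal solution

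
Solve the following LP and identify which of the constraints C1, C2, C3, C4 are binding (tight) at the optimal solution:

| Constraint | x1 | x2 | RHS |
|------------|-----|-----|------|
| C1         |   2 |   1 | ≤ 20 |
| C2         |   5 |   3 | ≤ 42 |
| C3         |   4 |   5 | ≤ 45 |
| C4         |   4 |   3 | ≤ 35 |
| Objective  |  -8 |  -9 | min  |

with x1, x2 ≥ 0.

At x1 = 5, x2 = 5, compute slack b - a·x for each constraint:
  C1: 20 − 15 = 5  (slack)
  C2: 42 − 40 = 2  (slack)
  C3: 45 − 45 = 0  (binding)
  C4: 35 − 35 = 0  (binding)

Optimal: x1 = 5, x2 = 5
Binding: C3, C4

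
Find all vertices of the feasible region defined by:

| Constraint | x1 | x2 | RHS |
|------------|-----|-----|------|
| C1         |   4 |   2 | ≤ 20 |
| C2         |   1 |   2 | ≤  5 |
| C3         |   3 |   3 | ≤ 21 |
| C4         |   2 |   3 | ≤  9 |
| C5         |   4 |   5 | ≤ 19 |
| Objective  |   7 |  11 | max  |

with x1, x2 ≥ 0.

(0, 0), (4.5, 0), (3, 1), (0, 2.5)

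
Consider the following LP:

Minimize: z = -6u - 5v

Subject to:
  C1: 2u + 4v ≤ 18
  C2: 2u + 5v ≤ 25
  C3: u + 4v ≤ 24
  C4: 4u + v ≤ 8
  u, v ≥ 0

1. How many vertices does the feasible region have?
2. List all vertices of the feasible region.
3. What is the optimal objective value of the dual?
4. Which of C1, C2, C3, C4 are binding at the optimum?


1. 4
2. (0, 0), (2, 0), (1, 4), (0, 4.5)
3. -26
4. C1, C4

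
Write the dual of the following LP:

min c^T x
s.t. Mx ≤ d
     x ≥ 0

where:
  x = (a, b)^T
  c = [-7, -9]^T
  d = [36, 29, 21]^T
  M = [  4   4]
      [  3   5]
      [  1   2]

Primal min cᵀx s.t. Ax ≤ b, x ≥ 0  →  Dual max −bᵀy s.t. Aᵀy ≥ −c, y ≥ 0.

Maximize: z = -36y1 - 29y2 - 21y3

Subject to:
  4y1 + 3y2 + y3 ≥ 7
  4y1 + 5y2 + 2y3 ≥ 9
  y1, y2, y3 ≥ 0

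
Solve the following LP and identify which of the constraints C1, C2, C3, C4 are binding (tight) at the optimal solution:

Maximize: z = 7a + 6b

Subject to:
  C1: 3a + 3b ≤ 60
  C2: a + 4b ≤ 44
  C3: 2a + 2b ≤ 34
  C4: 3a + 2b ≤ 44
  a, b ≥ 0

At a = 10, b = 7, compute slack b - a·x for each constraint:
  C1: 60 − 51 = 9  (slack)
  C2: 44 − 38 = 6  (slack)
  C3: 34 − 34 = 0  (binding)
  C4: 44 − 44 = 0  (binding)

Optimal: a = 10, b = 7
Binding: C3, C4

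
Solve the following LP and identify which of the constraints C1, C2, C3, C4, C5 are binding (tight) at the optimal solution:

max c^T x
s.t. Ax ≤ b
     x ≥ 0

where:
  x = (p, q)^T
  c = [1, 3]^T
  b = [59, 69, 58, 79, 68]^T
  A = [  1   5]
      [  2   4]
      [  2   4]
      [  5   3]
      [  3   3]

At p = 9, q = 10, compute slack b - a·x for each constraint:
  C1: 59 − 59 = 0  (binding)
  C2: 69 − 58 = 11  (slack)
  C3: 58 − 58 = 0  (binding)
  C4: 79 − 75 = 4  (slack)
  C5: 68 − 57 = 11  (slack)

Optimal: p = 9, q = 10
Binding: C1, C3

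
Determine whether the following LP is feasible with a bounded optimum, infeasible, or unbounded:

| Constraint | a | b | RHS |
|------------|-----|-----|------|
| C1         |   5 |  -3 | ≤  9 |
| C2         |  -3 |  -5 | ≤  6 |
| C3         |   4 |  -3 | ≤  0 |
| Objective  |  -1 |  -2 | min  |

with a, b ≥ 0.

Unbounded (objective can decrease without bound)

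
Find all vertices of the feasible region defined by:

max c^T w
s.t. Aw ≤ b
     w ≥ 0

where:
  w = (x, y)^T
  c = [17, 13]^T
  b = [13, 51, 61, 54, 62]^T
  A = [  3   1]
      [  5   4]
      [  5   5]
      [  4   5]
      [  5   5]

(0, 0), (4.333, 0), (1, 10), (0, 10.8)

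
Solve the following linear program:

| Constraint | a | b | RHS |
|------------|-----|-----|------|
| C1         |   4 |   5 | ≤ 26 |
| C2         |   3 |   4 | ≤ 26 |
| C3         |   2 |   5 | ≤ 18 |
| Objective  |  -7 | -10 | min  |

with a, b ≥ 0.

Evaluate the objective at each vertex of the feasible region:
  z(0, 0) = 0
  z(6.5, 0) = -45.5
  z(4, 2) = -48  ←
  z(0, 3.6) = -36
The minimum is at a = 4, b = 2.

a = 4, b = 2, z = -48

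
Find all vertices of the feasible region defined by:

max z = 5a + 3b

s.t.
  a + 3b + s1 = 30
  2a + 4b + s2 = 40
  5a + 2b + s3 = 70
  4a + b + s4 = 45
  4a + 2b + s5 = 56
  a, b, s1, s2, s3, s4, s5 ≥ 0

(0, 0), (11.25, 0), (10, 5), (0, 10)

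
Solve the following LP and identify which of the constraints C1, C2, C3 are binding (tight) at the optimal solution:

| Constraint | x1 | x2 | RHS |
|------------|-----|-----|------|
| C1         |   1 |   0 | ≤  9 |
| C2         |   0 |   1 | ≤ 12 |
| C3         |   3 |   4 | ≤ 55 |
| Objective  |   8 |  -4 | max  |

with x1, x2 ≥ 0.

At x1 = 9, x2 = 0, compute slack b - a·x for each constraint:
  C1: 9 − 9 = 0  (binding)
  C2: 12 − 0 = 12  (slack)
  C3: 55 − 27 = 28  (slack)

Optimal: x1 = 9, x2 = 0
Binding: C1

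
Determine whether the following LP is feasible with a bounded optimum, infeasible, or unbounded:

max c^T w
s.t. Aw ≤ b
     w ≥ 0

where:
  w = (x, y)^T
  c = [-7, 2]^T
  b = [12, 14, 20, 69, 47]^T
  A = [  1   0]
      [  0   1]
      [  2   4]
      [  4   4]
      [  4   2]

Feasible with a bounded optimal solution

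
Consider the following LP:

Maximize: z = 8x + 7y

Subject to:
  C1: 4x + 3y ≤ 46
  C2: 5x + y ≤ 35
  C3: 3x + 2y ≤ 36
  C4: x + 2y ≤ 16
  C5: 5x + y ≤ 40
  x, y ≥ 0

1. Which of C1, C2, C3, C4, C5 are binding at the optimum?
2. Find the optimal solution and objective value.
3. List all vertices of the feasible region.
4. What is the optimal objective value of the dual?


1. C2, C4
2. x = 6, y = 5, z = 83
3. (0, 0), (7, 0), (6, 5), (0, 8)
4. 83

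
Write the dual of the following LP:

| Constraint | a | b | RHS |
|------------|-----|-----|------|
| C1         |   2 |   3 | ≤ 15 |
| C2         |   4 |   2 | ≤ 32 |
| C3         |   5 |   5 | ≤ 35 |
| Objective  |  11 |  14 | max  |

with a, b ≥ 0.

Primal max cᵀx s.t. Ax ≤ b, x ≥ 0  →  Dual min bᵀy s.t. Aᵀy ≥ c, y ≥ 0.

Minimize: z = 15y1 + 32y2 + 35y3

Subject to:
  2y1 + 4y2 + 5y3 ≥ 11
  3y1 + 2y2 + 5y3 ≥ 14
  y1, y2, y3 ≥ 0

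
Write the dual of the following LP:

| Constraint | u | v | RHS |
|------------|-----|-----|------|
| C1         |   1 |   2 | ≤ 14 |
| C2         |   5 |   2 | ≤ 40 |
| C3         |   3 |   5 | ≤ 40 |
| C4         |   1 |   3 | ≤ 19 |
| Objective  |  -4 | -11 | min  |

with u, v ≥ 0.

Primal min cᵀx s.t. Ax ≤ b, x ≥ 0  →  Dual max −bᵀy s.t. Aᵀy ≥ −c, y ≥ 0.

Maximize: z = -14y1 - 40y2 - 40y3 - 19y4

Subject to:
  y1 + 5y2 + 3y3 + y4 ≥ 4
  2y1 + 2y2 + 5y3 + 3y4 ≥ 11
  y1, y2, y3, y4 ≥ 0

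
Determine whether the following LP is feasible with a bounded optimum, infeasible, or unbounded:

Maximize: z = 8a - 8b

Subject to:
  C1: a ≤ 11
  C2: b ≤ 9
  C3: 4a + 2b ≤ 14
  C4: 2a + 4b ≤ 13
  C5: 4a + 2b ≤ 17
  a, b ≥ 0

Feasible with a bounded optimal solution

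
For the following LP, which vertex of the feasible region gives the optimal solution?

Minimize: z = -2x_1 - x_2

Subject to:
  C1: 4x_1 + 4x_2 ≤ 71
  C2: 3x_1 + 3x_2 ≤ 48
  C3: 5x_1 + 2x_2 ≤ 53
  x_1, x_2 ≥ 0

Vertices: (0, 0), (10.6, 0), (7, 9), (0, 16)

Evaluate the objective at each vertex of the feasible region:
  z(0, 0) = 0
  z(10.6, 0) = -21.2
  z(7, 9) = -23  ←
  z(0, 16) = -16
The minimum is at x_1 = 7, x_2 = 9.

(7, 9)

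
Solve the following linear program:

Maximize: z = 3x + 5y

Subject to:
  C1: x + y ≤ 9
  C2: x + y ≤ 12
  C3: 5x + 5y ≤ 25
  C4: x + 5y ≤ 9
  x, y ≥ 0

Evaluate the objective at each vertex of the feasible region:
  z(0, 0) = 0
  z(5, 0) = 15
  z(4, 1) = 17  ←
  z(0, 1.8) = 9
The maximum is at x = 4, y = 1.

x = 4, y = 1, z = 17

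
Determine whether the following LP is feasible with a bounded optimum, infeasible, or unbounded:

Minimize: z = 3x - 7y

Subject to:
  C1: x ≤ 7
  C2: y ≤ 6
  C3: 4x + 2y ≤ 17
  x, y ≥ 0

Feasible with a bounded optimal solution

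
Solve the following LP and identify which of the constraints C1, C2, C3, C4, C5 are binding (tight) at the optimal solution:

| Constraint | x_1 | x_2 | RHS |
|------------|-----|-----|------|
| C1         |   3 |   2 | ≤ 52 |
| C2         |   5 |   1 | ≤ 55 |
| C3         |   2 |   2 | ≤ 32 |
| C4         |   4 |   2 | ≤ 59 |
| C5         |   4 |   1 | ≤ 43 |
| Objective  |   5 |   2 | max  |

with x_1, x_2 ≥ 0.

At x_1 = 9, x_2 = 7, compute slack b - a·x for each constraint:
  C1: 52 − 41 = 11  (slack)
  C2: 55 − 52 = 3  (slack)
  C3: 32 − 32 = 0  (binding)
  C4: 59 − 50 = 9  (slack)
  C5: 43 − 43 = 0  (binding)

Optimal: x_1 = 9, x_2 = 7
Binding: C3, C5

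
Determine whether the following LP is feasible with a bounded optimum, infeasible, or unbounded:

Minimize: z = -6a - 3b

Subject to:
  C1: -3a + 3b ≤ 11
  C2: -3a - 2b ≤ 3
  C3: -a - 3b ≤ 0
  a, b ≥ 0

Unbounded (objective can decrease without bound)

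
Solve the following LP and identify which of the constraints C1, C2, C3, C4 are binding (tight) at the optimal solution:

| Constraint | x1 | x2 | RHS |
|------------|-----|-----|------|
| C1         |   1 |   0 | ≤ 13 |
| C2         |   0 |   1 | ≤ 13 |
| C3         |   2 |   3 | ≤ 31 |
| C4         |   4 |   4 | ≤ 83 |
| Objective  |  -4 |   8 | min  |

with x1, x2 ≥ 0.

At x1 = 13, x2 = 0, compute slack b - a·x for each constraint:
  C1: 13 − 13 = 0  (binding)
  C2: 13 − 0 = 13  (slack)
  C3: 31 − 26 = 5  (slack)
  C4: 83 − 52 = 31  (slack)

Optimal: x1 = 13, x2 = 0
Binding: C1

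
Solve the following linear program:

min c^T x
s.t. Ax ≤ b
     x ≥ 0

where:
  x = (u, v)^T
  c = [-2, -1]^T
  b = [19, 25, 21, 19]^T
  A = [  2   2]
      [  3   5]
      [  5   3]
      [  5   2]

Evaluate the objective at each vertex of the feasible region:
  z(0, 0) = 0
  z(3.8, 0) = -7.6
  z(3, 2) = -8  ←
  z(1.875, 3.875) = -7.625
  z(0, 5) = -5
The minimum is at u = 3, v = 2.

u = 3, v = 2, z = -8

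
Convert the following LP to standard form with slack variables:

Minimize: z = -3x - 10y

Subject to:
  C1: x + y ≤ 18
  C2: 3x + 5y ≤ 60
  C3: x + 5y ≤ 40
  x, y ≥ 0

min z = -3x - 10y

s.t.
  x + y + s1 = 18
  3x + 5y + s2 = 60
  x + 5y + s3 = 40
  x, y, s1, s2, s3 ≥ 0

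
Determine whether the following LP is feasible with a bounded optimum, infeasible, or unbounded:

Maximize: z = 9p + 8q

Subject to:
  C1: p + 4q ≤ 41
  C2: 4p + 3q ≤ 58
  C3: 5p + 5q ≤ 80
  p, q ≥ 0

Feasible with a bounded optimal solution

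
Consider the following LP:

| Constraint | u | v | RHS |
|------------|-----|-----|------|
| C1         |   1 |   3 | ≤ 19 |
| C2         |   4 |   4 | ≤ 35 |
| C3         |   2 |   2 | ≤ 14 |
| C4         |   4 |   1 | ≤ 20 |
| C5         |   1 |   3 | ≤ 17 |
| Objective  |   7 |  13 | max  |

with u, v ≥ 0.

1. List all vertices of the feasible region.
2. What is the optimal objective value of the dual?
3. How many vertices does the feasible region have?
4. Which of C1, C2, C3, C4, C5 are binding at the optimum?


1. (0, 0), (5, 0), (4.333, 2.667), (2, 5), (0, 5.667)
2. 79
3. 5
4. C3, C5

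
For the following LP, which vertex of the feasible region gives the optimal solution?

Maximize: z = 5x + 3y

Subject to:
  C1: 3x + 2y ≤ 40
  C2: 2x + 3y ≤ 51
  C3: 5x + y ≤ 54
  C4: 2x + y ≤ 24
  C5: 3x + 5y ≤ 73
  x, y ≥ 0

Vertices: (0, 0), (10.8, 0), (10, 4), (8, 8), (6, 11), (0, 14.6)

Evaluate the objective at each vertex of the feasible region:
  z(0, 0) = 0
  z(10.8, 0) = 54
  z(10, 4) = 62
  z(8, 8) = 64  ←
  z(6, 11) = 63
  z(0, 14.6) = 43.8
The maximum is at x = 8, y = 8.

(8, 8)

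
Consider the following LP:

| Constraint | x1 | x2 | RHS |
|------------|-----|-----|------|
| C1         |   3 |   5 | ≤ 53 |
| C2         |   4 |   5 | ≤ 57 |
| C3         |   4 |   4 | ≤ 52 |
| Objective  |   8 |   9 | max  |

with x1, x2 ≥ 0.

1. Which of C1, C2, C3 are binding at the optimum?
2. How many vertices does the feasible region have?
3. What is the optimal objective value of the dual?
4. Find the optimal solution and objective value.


1. C2, C3
2. 5
3. 109
4. x1 = 8, x2 = 5, z = 109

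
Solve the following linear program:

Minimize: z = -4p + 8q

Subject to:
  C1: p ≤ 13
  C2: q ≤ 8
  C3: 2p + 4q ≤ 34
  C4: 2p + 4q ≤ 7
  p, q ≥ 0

Evaluate the objective at each vertex of the feasible region:
  z(0, 0) = 0
  z(3.5, 0) = -14  ←
  z(0, 1.75) = 14
The minimum is at p = 3.5, q = 0.

p = 3.5, q = 0, z = -14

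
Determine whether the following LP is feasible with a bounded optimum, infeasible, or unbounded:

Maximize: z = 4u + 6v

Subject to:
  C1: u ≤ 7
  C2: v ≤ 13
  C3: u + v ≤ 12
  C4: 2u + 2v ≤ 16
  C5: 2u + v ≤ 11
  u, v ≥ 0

Feasible with a bounded optimal solution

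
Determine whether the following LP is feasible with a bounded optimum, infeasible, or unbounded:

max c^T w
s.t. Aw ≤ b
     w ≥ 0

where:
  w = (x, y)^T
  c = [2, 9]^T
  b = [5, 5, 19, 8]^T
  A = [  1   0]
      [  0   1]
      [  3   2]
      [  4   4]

Feasible with a bounded optimal solution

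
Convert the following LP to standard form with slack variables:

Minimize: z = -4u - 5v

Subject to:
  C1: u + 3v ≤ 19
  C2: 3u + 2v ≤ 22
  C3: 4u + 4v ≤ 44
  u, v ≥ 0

min z = -4u - 5v

s.t.
  u + 3v + s1 = 19
  3u + 2v + s2 = 22
  4u + 4v + s3 = 44
  u, v, s1, s2, s3 ≥ 0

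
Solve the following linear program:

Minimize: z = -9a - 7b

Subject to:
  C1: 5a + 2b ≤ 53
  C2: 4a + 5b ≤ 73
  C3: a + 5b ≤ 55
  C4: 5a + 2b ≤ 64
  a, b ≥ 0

Evaluate the objective at each vertex of the feasible region:
  z(0, 0) = 0
  z(10.6, 0) = -95.4
  z(7, 9) = -126  ←
  z(6, 9.8) = -122.6
  z(0, 11) = -77
The minimum is at a = 7, b = 9.

a = 7, b = 9, z = -126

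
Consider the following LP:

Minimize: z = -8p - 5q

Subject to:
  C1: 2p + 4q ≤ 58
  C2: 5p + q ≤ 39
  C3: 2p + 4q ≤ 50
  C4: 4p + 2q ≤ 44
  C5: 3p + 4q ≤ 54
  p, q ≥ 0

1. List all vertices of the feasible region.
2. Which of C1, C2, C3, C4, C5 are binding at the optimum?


1. (0, 0), (7.8, 0), (6, 9), (4, 10.5), (0, 12.5)
2. C2, C5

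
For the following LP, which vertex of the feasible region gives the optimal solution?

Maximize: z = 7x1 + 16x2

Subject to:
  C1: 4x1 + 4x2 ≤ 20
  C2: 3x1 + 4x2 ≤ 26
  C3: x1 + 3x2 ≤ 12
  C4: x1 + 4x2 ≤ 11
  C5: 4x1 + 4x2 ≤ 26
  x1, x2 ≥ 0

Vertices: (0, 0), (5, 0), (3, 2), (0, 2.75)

Evaluate the objective at each vertex of the feasible region:
  z(0, 0) = 0
  z(5, 0) = 35
  z(3, 2) = 53  ←
  z(0, 2.75) = 44
The maximum is at x1 = 3, x2 = 2.

(3, 2)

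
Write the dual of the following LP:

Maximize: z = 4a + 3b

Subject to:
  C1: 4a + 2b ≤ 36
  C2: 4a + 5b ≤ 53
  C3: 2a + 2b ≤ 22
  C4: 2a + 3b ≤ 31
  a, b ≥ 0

Primal max cᵀx s.t. Ax ≤ b, x ≥ 0  →  Dual min bᵀy s.t. Aᵀy ≥ c, y ≥ 0.

Minimize: z = 36y1 + 53y2 + 22y3 + 31y4

Subject to:
  4y1 + 4y2 + 2y3 + 2y4 ≥ 4
  2y1 + 5y2 + 2y3 + 3y4 ≥ 3
  y1, y2, y3, y4 ≥ 0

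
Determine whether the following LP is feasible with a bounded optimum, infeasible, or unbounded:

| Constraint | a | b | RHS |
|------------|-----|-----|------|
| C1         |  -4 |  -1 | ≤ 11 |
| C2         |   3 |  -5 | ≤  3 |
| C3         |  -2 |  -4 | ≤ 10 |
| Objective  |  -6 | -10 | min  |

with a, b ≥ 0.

Unbounded (objective can decrease without bound)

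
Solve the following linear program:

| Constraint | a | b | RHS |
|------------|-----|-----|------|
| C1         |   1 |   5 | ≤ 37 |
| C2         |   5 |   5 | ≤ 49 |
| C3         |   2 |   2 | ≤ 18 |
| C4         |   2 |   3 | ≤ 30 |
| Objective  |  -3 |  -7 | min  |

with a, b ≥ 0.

Evaluate the objective at each vertex of the feasible region:
  z(0, 0) = 0
  z(9, 0) = -27
  z(2, 7) = -55  ←
  z(0, 7.4) = -51.8
The minimum is at a = 2, b = 7.

a = 2, b = 7, z = -55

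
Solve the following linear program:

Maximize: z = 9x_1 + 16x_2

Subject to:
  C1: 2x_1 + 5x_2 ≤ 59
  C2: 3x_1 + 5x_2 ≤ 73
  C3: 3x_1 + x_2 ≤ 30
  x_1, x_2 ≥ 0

Evaluate the objective at each vertex of the feasible region:
  z(0, 0) = 0
  z(10, 0) = 90
  z(7, 9) = 207  ←
  z(0, 11.8) = 188.8
The maximum is at x_1 = 7, x_2 = 9.

x_1 = 7, x_2 = 9, z = 207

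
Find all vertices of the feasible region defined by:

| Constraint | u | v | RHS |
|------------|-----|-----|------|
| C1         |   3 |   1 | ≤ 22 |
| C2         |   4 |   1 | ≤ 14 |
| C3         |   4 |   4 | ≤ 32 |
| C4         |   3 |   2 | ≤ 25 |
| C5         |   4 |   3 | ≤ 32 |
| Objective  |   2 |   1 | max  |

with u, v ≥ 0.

(0, 0), (3.5, 0), (2, 6), (0, 8)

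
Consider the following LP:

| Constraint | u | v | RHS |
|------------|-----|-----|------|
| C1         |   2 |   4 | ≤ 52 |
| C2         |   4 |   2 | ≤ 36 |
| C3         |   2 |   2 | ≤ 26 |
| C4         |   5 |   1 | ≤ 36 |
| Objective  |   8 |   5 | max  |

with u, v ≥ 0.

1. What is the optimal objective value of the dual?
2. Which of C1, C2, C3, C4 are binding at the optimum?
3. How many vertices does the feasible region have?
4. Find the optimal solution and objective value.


1. 80
2. C2, C3
3. 5
4. u = 5, v = 8, z = 80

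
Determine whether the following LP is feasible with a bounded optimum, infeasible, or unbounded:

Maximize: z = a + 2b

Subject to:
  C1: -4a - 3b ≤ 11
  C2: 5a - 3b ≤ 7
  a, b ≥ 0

Unbounded (objective can increase without bound)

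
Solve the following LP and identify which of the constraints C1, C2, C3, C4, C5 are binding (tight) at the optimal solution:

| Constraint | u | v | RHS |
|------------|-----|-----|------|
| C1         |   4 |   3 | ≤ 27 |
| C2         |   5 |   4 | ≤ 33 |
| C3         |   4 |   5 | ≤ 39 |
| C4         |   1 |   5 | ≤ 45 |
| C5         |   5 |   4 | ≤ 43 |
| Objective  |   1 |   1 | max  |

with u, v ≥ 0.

At u = 1, v = 7, compute slack b - a·x for each constraint:
  C1: 27 − 25 = 2  (slack)
  C2: 33 − 33 = 0  (binding)
  C3: 39 − 39 = 0  (binding)
  C4: 45 − 36 = 9  (slack)
  C5: 43 − 33 = 10  (slack)

Optimal: u = 1, v = 7
Binding: C2, C3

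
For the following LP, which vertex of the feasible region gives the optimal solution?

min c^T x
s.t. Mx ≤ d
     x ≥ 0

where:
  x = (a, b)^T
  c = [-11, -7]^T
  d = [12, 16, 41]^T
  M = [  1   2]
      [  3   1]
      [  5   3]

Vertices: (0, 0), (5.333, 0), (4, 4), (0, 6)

Evaluate the objective at each vertex of the feasible region:
  z(0, 0) = 0
  z(5.333, 0) = -58.67
  z(4, 4) = -72  ←
  z(0, 6) = -42
The minimum is at a = 4, b = 4.

(4, 4)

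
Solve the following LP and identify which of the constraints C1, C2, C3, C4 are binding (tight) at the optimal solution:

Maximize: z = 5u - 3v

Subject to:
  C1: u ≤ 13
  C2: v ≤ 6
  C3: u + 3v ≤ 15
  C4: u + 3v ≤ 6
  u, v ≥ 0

At u = 6, v = 0, compute slack b - a·x for each constraint:
  C1: 13 − 6 = 7  (slack)
  C2: 6 − 0 = 6  (slack)
  C3: 15 − 6 = 9  (slack)
  C4: 6 − 6 = 0  (binding)

Optimal: u = 6, v = 0
Binding: C4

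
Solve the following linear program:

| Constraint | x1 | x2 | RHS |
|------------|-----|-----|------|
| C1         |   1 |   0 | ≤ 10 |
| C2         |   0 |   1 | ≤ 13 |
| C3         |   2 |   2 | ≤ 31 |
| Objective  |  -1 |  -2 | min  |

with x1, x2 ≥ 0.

Evaluate the objective at each vertex of the feasible region:
  z(0, 0) = 0
  z(10, 0) = -10
  z(10, 5.5) = -21
  z(2.5, 13) = -28.5  ←
  z(0, 13) = -26
The minimum is at x1 = 2.5, x2 = 13.

x1 = 2.5, x2 = 13, z = -28.5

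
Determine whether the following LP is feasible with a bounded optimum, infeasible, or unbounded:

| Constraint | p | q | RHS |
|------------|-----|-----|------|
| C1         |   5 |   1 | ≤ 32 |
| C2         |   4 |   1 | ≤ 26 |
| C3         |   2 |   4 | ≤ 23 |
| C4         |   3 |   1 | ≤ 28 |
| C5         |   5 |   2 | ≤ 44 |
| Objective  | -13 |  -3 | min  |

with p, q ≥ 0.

Feasible with a bounded optimal solution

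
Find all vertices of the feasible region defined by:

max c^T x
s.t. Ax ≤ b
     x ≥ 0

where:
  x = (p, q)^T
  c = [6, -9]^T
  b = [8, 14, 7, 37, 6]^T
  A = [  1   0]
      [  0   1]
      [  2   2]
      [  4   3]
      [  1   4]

(0, 0), (3.5, 0), (2.667, 0.8333), (0, 1.5)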